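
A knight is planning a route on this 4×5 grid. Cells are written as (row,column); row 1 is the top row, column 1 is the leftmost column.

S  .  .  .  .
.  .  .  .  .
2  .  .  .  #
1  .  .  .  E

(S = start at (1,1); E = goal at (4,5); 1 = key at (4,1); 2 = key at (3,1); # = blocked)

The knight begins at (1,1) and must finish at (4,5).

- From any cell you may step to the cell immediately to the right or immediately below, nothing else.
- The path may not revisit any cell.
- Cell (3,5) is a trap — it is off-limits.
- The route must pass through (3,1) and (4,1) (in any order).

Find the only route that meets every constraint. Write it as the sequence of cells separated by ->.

(1,1) -> (2,1) -> (3,1) -> (4,1) -> (4,2) -> (4,3) -> (4,4) -> (4,5)

Moves only go right or down, so the column and row indices never decrease.
Route from (1,1): 3× down (reaching (4,1)), 4× right (reaching (4,5)) — 7 moves in all.
Check: all required cells visited.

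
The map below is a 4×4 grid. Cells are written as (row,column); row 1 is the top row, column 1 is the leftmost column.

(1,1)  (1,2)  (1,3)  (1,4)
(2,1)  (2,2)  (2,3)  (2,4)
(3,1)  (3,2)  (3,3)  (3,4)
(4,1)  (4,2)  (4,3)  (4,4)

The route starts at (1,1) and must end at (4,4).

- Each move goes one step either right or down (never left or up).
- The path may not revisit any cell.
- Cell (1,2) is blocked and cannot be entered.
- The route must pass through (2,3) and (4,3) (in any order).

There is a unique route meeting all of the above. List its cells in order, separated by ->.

Moves only go right or down, so the column and row indices never decrease.
Route from (1,1): down to (2,1), 2× right (reaching (2,3)), 2× down (reaching (4,3)), right to (4,4) — 6 moves in all.
Check: all required cells visited.

(1,1) -> (2,1) -> (2,2) -> (2,3) -> (3,3) -> (4,3) -> (4,4)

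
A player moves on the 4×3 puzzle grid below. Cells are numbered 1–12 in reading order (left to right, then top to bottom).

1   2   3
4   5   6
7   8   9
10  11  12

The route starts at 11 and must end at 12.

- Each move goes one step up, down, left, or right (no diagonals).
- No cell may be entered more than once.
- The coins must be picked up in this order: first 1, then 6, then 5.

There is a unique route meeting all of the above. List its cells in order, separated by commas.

The waypoints must appear in the order 1, 6, 5, with no cell reused.
Route from 11: left 1 to 10, up 3 to 1, right 2 to 3, down 1 to 6, left 1 to 5, down 1 to 8, right 1 to 9, down 1 to 12 — 11 moves in all.
Check: order respected (1 at step 4, 6 at step 7, 5 at step 8).

11, 10, 7, 4, 1, 2, 3, 6, 5, 8, 9, 12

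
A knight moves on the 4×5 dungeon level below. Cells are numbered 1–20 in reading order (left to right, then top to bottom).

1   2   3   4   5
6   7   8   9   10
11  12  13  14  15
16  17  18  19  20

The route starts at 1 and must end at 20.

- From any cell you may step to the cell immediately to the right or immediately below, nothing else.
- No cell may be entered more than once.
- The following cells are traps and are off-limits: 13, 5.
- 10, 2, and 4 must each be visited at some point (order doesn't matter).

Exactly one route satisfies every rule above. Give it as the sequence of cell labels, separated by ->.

1 -> 2 -> 3 -> 4 -> 9 -> 10 -> 15 -> 20

Moves only go right or down, so the column and row indices never decrease.
Route from 1: 3× right (reaching 4), down to 9, right to 10, 2× down (reaching 20) — 7 moves in all.
Check: all required cells visited.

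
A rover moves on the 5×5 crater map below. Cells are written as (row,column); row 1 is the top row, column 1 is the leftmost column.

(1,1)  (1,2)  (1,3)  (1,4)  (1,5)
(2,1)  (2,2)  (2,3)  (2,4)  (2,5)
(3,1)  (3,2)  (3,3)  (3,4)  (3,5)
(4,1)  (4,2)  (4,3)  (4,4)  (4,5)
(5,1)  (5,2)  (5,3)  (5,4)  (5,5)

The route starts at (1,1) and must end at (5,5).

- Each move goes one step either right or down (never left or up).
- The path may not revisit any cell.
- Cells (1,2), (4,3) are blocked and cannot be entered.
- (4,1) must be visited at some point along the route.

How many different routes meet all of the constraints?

2

A right/down-only route from (1,1) to (5,5) makes exactly 4 down-moves and 4 right-moves in some order.
With no other constraints that would be C(8,4) = 70 routes.
Split at (4,1) and multiply the segment counts (each segment already excludes blocked cells): (1,1)→(4,1): 1; (4,1)→(5,5): 2; product = 2.
That gives 2 routes.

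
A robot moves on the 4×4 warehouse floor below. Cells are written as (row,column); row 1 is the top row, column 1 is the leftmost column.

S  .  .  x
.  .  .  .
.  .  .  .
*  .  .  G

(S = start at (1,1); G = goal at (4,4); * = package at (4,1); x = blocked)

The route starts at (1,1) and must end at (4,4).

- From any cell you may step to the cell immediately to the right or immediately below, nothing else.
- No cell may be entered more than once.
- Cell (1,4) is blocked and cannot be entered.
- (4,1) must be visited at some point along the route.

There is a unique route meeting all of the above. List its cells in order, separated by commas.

Moves only go right or down, so the column and row indices never decrease.
Route from (1,1): 3× down (reaching (4,1)), 3× right (reaching (4,4)) — 6 moves in all.
Check: all required cells visited.

(1,1), (2,1), (3,1), (4,1), (4,2), (4,3), (4,4)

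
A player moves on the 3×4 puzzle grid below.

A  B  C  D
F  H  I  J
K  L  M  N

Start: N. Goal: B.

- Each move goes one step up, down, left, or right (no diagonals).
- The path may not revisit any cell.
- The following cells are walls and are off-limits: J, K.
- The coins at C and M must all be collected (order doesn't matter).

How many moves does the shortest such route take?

Any route passes through C and M in some order between N and B. Summing Manhattan distances along each leg and taking the cheapest ordering (N → M → C → B) gives a lower bound of 1 + 2 + 1 = 4 moves.
A route of 4 moves achieves this: N → M → I → C → B.
Since 4 matches the lower bound, it is optimal.

4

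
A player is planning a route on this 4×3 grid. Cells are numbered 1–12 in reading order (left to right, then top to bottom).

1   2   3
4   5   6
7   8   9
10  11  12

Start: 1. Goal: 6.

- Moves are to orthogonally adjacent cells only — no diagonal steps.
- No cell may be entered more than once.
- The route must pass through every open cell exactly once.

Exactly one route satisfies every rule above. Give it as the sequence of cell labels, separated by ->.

1 -> 4 -> 7 -> 10 -> 11 -> 12 -> 9 -> 8 -> 5 -> 2 -> 3 -> 6

Need to visit all 12 open cells exactly once, starting at 1 and ending at 6.
Cell 12 has only two open neighbours (9 and 11), so the path must pass straight through it: one of those is the cell it's entered from and the other is where it exits.
Route from 1: down 3 to 10, right 2 to 12, up 1 to 9, left 1 to 8, up 2 to 2, right 1 to 3, down 1 to 6 — 11 moves in all.
Check: all 12 open cells covered.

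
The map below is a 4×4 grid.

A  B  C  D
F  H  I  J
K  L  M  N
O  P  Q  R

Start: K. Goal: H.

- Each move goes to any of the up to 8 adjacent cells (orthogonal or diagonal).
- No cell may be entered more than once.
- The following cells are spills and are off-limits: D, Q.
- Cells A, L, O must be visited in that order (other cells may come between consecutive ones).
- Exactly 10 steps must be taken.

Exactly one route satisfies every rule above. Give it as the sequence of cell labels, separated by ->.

The waypoints must appear in the order A, L, O, with no cell reused.
Route from K: up 2 to A, right 2 to C, down 1 to I, down-left 2 to O, right 1 to P, up-right 1 to M, up-left 1 to H — 10 moves in all.
Check: order respected (A at step 2, L at step 6, O at step 7); 10 moves as required.

K -> F -> A -> B -> C -> I -> L -> O -> P -> M -> H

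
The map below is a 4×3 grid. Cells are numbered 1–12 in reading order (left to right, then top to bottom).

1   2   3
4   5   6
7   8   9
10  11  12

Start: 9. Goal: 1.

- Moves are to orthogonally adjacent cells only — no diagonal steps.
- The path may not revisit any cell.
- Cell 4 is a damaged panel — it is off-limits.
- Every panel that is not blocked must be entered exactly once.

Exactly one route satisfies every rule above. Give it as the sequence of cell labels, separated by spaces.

Need to visit all 11 open cells exactly once, starting at 9 and ending at 1.
Route from 9: down to 12, 2× left (reaching 10), up to 7, right to 8, up to 5, right to 6, up to 3, 2× left (reaching 1) — 10 moves in all.
Check: all 11 open cells covered.

9 12 11 10 7 8 5 6 3 2 1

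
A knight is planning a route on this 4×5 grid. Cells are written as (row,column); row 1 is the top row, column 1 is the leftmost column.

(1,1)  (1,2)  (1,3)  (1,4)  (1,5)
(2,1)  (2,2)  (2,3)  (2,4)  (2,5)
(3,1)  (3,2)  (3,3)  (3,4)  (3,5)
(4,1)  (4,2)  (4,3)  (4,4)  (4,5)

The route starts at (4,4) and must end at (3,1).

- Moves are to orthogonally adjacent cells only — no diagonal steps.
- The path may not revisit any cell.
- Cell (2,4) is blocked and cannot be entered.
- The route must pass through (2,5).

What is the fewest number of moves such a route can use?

Any route passes through (2,5) somewhere between (4,4) and (3,1). Summing Manhattan distances along the two legs ((4,4) → (2,5) → (3,1)) gives a lower bound of 3 + 5 = 8 moves.
The shortest route satisfying every rule uses 10 moves: (4,4) → (3,4) → (3,5) → (2,5) → (1,5) → (1,4) → (1,3) → (2,3) → (3,3) → (3,2) → (3,1).
The bound of 8 isn't tight here; checking systematically, no route of length 8 through 9 satisfies every constraint, so 10 is the minimum.

10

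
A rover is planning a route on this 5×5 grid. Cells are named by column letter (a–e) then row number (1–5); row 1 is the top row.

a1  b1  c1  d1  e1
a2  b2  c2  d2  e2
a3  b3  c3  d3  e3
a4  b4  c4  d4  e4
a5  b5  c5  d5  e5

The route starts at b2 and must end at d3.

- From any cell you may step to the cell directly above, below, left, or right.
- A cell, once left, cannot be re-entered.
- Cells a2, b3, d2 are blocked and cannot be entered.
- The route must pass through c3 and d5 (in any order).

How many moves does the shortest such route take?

7

Any route passes through c3 and d5 in some order between b2 and d3. Summing Manhattan distances along each leg and taking the cheapest ordering (b2 → c3 → d5 → d3) gives a lower bound of 2 + 3 + 2 = 7 moves.
A route of 7 moves achieves this: b2 → c2 → c3 → c4 → c5 → d5 → d4 → d3.
Since 7 matches the lower bound, it is optimal.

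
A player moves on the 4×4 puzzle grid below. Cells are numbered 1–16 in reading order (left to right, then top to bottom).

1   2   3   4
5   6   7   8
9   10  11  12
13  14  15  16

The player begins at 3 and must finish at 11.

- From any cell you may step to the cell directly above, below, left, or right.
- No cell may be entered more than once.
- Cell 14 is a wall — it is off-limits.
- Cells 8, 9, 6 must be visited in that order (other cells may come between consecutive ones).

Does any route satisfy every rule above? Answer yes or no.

Ignoring the required order, 4 revisit-free routes from 3 to 11 pass through all of 8, 9, and 6; the waypoint orders that occur are 9 → 6 → 8 (2); 8 → 6 → 9 (2) — never 8 → 9 → 6.

no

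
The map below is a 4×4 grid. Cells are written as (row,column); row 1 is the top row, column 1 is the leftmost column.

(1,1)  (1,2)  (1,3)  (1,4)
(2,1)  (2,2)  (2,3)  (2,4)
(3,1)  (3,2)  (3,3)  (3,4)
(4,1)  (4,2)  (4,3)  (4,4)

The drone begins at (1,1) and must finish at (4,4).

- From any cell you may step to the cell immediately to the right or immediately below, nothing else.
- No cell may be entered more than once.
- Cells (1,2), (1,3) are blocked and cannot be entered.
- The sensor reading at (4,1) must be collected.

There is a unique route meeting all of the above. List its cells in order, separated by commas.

Moves only go right or down, so the column and row indices never decrease.
Route from (1,1): 3× down (reaching (4,1)), 3× right (reaching (4,4)) — 6 moves in all.
Check: all required cells visited.

(1,1), (2,1), (3,1), (4,1), (4,2), (4,3), (4,4)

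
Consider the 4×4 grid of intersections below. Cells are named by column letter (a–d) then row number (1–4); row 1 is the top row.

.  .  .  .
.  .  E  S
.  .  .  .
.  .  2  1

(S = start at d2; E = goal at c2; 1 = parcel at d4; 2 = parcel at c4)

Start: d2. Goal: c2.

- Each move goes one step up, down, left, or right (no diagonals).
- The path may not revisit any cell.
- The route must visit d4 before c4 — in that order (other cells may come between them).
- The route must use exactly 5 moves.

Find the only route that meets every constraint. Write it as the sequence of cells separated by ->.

The waypoints must appear in the order d4, c4, with no cell reused.
Route from d2: 2× down (reaching d4), left to c4, 2× up (reaching c2) — 5 moves in all.
Check: order respected (1 at step 2, 2 at step 3); 5 moves as required.

d2 -> d3 -> d4 -> c4 -> c3 -> c2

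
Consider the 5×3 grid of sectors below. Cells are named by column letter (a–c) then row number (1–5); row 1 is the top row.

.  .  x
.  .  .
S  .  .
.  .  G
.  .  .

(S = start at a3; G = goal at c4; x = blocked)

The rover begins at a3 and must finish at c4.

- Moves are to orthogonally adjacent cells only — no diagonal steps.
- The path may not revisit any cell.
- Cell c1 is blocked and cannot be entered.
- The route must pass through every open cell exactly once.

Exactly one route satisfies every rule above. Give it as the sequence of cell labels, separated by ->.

a3 -> a2 -> a1 -> b1 -> b2 -> c2 -> c3 -> b3 -> b4 -> a4 -> a5 -> b5 -> c5 -> c4

Need to visit all 14 open cells exactly once, starting at a3 and ending at c4.
Cell c2 has only two open neighbours (c3 and b2), so the path must pass straight through it: one of those is the cell it's entered from and the other is where it exits.
Route from a3: up 2 to a1, right 1 to b1, down 1 to b2, right 1 to c2, down 1 to c3, left 1 to b3, down 1 to b4, left 1 to a4, down 1 to a5, right 2 to c5, up 1 to c4 — 13 moves in all.
Check: all 14 open cells covered.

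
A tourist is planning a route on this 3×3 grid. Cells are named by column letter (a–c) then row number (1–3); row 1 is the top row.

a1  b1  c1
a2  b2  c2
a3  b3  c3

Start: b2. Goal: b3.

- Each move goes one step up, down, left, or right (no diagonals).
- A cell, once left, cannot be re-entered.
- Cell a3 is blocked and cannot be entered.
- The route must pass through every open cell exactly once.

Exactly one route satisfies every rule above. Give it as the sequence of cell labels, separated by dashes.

Need to visit all 8 open cells exactly once, starting at b2 and ending at b3.
Cell c3 has only two open neighbours (c2 and b3), so the path must pass straight through it: one of those is the cell it's entered from and the other is where it exits.
Route from b2: left to a2, up to a1, 2× right (reaching c1), 2× down (reaching c3), left to b3 — 7 moves in all.
Check: all 8 open cells covered.

b2 - a2 - a1 - b1 - c1 - c2 - c3 - b3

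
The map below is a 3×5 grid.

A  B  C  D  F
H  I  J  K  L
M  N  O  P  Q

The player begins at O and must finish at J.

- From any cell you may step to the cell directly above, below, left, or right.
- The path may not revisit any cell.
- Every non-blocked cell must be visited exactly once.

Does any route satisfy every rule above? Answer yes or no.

Colour the cells like a checkerboard: each orthogonal step flips colour, so a Hamiltonian route alternates colours. Here there are 8 cells of one colour and 7 of the other, with start on the opposite colour to the goal — the counts and endpoints can't be arranged into an alternating sequence of length 15, so no Hamiltonian route exists.

no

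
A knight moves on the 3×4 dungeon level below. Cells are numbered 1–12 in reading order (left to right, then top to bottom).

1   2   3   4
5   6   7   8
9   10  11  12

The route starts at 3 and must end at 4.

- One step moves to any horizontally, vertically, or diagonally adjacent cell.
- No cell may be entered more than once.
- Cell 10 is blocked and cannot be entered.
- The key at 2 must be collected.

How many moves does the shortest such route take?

3

Any route passes through 2 somewhere between 3 and 4. Summing Chebyshev distances along the two legs (3 → 2 → 4) gives a lower bound of 1 + 2 = 3 moves.
A route of 3 moves achieves this: 3 → 2 → 7 → 4.
Since 3 matches the lower bound, it is optimal.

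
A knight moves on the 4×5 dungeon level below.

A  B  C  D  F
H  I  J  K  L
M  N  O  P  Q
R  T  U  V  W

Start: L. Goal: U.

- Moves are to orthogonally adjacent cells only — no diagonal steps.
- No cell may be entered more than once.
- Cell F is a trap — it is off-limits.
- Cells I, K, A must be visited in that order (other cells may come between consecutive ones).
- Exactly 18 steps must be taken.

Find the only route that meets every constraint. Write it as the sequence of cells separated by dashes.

The waypoints must appear in the order I, K, A, with no cell reused.
Route from L: 2× down (reaching W), left to V, up to P, 2× left (reaching N), up to I, 2× right (reaching K), up to D, 3× left (reaching A), 3× down (reaching R), 2× right (reaching U) — 18 moves in all.
Check: order respected (I at step 7, K at step 9, A at step 13); 18 moves as required.

L - Q - W - V - P - O - N - I - J - K - D - C - B - A - H - M - R - T - U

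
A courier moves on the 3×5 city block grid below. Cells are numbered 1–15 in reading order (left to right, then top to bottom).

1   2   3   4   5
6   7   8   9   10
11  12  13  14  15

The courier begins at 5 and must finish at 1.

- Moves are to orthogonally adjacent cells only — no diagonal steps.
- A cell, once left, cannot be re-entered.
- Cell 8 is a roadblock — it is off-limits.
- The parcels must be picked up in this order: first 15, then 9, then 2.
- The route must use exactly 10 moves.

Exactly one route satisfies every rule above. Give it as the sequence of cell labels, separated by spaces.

5 10 15 14 9 4 3 2 7 6 1

The waypoints must appear in the order 15, 9, 2, with no cell reused.
Route from 5: 2× down (reaching 15), left to 14, 2× up (reaching 4), 2× left (reaching 2), down to 7, left to 6, up to 1 — 10 moves in all.
Check: order respected (15 at step 2, 9 at step 4, 2 at step 7); 10 moves as required.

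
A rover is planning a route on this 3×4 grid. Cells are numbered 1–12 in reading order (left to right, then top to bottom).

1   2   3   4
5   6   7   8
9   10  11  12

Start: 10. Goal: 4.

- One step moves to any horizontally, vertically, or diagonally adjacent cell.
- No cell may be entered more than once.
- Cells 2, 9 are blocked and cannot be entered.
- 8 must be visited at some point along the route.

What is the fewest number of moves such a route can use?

Any route passes through 8 somewhere between 10 and 4. Summing Chebyshev distances along the two legs (10 → 8 → 4) gives a lower bound of 2 + 1 = 3 moves.
A route of 3 moves achieves this: 10 → 7 → 8 → 4.
Since 3 matches the lower bound, it is optimal.

3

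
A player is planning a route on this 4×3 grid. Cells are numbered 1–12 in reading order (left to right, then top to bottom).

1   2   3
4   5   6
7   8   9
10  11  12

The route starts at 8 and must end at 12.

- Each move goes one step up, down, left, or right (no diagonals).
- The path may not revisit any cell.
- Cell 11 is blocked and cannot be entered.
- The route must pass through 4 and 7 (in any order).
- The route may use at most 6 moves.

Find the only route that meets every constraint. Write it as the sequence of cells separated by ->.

Any route must reach 4 and 7 and still end at 12 within 6 moves, so the order of the required stops is forced.
Route from 8: left to 7, up to 4, 2× right (reaching 6), 2× down (reaching 12) — 6 moves in all.
Check: all required cells visited; 6 ≤ 6 moves.

8 -> 7 -> 4 -> 5 -> 6 -> 9 -> 12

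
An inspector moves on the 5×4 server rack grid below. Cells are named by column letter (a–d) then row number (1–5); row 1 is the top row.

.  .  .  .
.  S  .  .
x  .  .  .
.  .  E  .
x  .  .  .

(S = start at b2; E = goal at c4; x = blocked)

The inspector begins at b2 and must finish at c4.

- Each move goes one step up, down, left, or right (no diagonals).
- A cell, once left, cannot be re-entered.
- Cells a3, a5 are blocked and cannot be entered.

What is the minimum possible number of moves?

The Manhattan distance from b2 to c4 is |2−4| + |2−3| = 3, so at least 3 moves are needed.
A route of 3 moves achieves this: b2 → b3 → b4 → c4.
Since 3 matches the lower bound, it is optimal.

3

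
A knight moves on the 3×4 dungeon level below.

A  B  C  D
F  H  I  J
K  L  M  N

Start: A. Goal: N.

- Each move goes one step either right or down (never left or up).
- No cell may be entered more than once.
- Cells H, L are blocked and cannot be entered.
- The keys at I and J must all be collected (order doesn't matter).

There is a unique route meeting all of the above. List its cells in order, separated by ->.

Moves only go right or down, so the column and row indices never decrease.
Route from A: 2× right (reaching C), down to I, right to J, down to N — 5 moves in all.
Check: all required cells visited.

A -> B -> C -> I -> J -> N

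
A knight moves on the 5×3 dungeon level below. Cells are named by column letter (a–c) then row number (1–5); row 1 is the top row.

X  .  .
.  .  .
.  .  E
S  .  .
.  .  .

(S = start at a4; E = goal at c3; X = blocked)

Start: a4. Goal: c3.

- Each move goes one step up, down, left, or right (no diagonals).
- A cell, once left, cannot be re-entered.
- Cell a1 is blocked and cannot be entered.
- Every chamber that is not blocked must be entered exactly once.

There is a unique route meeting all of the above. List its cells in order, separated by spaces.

a4 a5 b5 c5 c4 b4 b3 a3 a2 b2 b1 c1 c2 c3

Need to visit all 14 open cells exactly once, starting at a4 and ending at c3.
Cell a2 has only two open neighbours (a3 and b2), so the path must pass straight through it: one of those is the cell it's entered from and the other is where it exits.
Route from a4: down 1 to a5, right 2 to c5, up 1 to c4, left 1 to b4, up 1 to b3, left 1 to a3, up 1 to a2, right 1 to b2, up 1 to b1, right 1 to c1, down 2 to c3 — 13 moves in all.
Check: all 14 open cells covered.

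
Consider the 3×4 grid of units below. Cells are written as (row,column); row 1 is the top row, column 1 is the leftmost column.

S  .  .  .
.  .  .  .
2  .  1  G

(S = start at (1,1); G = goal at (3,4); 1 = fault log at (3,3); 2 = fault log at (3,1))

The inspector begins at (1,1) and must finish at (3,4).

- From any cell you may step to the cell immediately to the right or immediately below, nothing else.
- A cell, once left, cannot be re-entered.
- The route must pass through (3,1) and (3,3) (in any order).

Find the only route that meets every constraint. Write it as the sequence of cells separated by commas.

(1,1), (2,1), (3,1), (3,2), (3,3), (3,4)

Moves only go right or down, so the column and row indices never decrease.
Route from (1,1): 2× down (reaching (3,1)), 3× right (reaching (3,4)) — 5 moves in all.
Check: all required cells visited.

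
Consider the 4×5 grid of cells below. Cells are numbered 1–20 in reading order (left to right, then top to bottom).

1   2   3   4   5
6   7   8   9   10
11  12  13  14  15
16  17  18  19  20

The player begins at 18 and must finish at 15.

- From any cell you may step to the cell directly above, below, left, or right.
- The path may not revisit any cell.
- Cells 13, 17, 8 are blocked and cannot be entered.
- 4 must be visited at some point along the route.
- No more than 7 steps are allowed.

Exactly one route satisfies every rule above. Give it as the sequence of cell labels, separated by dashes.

18 - 19 - 14 - 9 - 4 - 5 - 10 - 15

The 7-move cap with required stops at 4 leaves no slack for detours.
Route from 18: right 1 to 19, up 3 to 4, right 1 to 5, down 2 to 15 — 7 moves in all.
Check: all required cells visited; 7 ≤ 7 moves.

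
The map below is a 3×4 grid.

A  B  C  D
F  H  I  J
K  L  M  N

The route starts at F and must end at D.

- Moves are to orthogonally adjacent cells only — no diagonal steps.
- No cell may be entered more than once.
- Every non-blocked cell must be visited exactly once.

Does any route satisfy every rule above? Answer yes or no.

no

Colour the cells like a checkerboard: each orthogonal step flips colour, so a Hamiltonian route alternates colours. Here there are 6 cells of one colour and 6 of the other, with start on the same colour as the goal — the counts and endpoints can't be arranged into an alternating sequence of length 12, so no Hamiltonian route exists.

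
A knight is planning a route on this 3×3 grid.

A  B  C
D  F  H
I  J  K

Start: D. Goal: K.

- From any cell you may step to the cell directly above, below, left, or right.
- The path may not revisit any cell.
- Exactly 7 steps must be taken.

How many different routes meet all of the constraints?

2

Need simple routes of exactly 7 moves from D to K (Manhattan distance 3, so 2 moves are spent on a detour and 2 undoing it).
Enumerating: D A B C H F J K | D I J F B C H K.
That gives 2 routes.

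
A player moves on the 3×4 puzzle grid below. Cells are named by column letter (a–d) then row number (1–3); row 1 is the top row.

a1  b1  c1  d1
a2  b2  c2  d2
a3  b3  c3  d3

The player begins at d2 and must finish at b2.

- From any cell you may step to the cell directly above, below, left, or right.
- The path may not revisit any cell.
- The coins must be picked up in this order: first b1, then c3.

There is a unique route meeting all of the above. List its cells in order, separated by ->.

The waypoints must appear in the order b1, c3, with no cell reused.
Route from d2: up to d1, 3× left (reaching a1), 2× down (reaching a3), 2× right (reaching c3), up to c2, left to b2 — 10 moves in all.
Check: order respected (b1 at step 3, c3 at step 8).

d2 -> d1 -> c1 -> b1 -> a1 -> a2 -> a3 -> b3 -> c3 -> c2 -> b2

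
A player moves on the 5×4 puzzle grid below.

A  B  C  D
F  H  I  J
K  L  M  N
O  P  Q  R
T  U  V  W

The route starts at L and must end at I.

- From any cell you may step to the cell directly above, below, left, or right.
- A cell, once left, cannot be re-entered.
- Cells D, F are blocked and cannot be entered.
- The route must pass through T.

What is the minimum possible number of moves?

8

Any route passes through T somewhere between L and I. Summing Manhattan distances along the two legs (L → T → I) gives a lower bound of 3 + 5 = 8 moves.
A route of 8 moves achieves this: L → P → O → T → U → V → Q → M → I.
Since 8 matches the lower bound, it is optimal.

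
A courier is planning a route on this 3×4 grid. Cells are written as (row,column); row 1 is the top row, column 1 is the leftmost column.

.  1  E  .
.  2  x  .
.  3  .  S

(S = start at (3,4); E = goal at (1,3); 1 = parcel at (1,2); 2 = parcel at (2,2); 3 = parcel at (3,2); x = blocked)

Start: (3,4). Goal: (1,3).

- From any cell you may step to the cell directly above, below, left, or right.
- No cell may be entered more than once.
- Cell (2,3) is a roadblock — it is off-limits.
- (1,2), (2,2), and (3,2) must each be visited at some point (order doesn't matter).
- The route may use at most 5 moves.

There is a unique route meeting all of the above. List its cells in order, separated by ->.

The budget equals the shortest possible length, so every move has to be on a shortest route through the required cells.
Route from (3,4): 2× left (reaching (3,2)), 2× up (reaching (1,2)), right to (1,3) — 5 moves in all.
Check: all required cells visited; 5 ≤ 5 moves.

(3,4) -> (3,3) -> (3,2) -> (2,2) -> (1,2) -> (1,3)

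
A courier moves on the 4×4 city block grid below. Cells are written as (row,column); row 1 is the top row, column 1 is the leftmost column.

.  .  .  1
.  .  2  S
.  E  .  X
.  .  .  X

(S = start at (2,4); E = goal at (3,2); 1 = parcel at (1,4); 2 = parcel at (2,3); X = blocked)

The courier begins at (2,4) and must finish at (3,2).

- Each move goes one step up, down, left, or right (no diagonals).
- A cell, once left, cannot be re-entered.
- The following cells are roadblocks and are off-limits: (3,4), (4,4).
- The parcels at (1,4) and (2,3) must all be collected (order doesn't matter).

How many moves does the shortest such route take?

Any route passes through (1,4) and (2,3) in some order between (2,4) and (3,2). Summing Manhattan distances along each leg and taking the cheapest ordering ((2,4) → (1,4) → (2,3) → (3,2)) gives a lower bound of 1 + 2 + 2 = 5 moves.
A route of 5 moves achieves this: (2,4) → (1,4) → (1,3) → (2,3) → (3,3) → (3,2).
Since 5 matches the lower bound, it is optimal.

5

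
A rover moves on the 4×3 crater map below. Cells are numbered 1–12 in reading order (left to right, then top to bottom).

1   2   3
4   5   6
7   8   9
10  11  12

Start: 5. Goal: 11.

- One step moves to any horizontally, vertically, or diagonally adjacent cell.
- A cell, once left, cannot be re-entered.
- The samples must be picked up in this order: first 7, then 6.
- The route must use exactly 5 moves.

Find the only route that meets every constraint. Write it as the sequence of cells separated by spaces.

The waypoints must appear in the order 7, 6, with no cell reused.
Route from 5: down-left to 7, right to 8, up-right to 6, down to 9, down-left to 11 — 5 moves in all.
Check: order respected (7 at step 1, 6 at step 3); 5 moves as required.

5 7 8 6 9 11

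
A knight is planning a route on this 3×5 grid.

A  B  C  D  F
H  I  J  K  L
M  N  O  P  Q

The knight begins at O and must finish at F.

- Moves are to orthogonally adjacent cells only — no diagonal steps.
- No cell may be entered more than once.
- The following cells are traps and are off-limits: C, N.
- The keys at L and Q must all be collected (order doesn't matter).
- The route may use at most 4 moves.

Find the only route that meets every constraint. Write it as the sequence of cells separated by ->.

O -> P -> Q -> L -> F

The 4-move cap with required stops at L, Q leaves no slack for detours.
Route from O: 2× right (reaching Q), 2× up (reaching F) — 4 moves in all.
Check: all required cells visited; 4 ≤ 4 moves.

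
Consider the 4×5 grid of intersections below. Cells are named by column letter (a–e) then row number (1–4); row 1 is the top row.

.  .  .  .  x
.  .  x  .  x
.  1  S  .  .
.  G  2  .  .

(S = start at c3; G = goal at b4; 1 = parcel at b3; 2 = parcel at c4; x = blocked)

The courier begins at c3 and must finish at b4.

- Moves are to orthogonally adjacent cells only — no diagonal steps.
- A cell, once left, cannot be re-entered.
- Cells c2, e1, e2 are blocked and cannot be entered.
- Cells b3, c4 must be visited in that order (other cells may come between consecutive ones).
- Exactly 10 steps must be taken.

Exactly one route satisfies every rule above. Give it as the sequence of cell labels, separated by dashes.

The waypoints must appear in the order b3, c4, with no cell reused.
Route from c3: left 1 to b3, up 2 to b1, right 2 to d1, down 3 to d4, left 2 to b4 — 10 moves in all.
Check: order respected (1 at step 1, 2 at step 9); 10 moves as required.

c3 - b3 - b2 - b1 - c1 - d1 - d2 - d3 - d4 - c4 - b4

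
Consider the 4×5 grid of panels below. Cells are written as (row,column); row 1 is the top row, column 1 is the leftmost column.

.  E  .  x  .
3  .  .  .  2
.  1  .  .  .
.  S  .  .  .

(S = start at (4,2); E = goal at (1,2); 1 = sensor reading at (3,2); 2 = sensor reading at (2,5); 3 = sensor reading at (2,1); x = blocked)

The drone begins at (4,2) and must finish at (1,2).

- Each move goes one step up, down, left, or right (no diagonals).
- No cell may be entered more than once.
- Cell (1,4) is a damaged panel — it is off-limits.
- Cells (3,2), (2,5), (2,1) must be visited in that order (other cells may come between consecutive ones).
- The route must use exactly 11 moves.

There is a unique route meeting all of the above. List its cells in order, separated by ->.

(4,2) -> (3,2) -> (3,3) -> (3,4) -> (3,5) -> (2,5) -> (2,4) -> (2,3) -> (2,2) -> (2,1) -> (1,1) -> (1,2)

The waypoints must appear in the order (3,2), (2,5), (2,1), with no cell reused.
Route from (4,2): up 1 to (3,2), right 3 to (3,5), up 1 to (2,5), left 4 to (2,1), up 1 to (1,1), right 1 to (1,2) — 11 moves in all.
Check: order respected (1 at step 1, 2 at step 5, 3 at step 9); 11 moves as required.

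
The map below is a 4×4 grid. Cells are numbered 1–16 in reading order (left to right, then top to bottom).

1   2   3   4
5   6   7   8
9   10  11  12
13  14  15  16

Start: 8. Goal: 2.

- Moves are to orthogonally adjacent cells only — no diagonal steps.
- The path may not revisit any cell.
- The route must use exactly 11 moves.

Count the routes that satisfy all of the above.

Need simple routes of exactly 11 moves from 8 to 2 (Manhattan distance 3, so 4 moves are spent on a detour and 4 undoing it).
Branch systematically from the start, pruning whenever the remaining move budget drops below the Manhattan distance to 2 or differs from it in parity. Grouping the completions by first move — via 4: 10; via 12: 17; via 7: 8 — and summing: 10 + 17 + 8 = 35.
That gives 35 routes.

35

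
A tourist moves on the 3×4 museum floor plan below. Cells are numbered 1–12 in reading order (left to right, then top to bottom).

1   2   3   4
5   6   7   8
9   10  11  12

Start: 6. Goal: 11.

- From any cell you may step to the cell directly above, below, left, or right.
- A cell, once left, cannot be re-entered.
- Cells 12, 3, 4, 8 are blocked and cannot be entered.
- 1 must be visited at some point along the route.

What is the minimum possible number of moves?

6

Any route passes through 1 somewhere between 6 and 11. Summing Manhattan distances along the two legs (6 → 1 → 11) gives a lower bound of 2 + 4 = 6 moves.
A route of 6 moves achieves this: 6 → 2 → 1 → 5 → 9 → 10 → 11.
Since 6 matches the lower bound, it is optimal.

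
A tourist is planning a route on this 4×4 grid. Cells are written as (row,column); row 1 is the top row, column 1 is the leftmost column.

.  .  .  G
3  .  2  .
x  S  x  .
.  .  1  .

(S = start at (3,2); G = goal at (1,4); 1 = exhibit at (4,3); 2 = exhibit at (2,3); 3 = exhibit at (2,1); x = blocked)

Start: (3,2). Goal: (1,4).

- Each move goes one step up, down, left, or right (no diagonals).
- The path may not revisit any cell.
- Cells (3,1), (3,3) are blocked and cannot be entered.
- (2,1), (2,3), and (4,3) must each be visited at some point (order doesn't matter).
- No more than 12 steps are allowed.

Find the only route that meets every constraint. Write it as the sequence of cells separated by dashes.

The 12-move cap with required stops at (2,1), (2,3), (4,3) leaves no slack for detours.
Route from (3,2): down to (4,2), 2× right (reaching (4,4)), 2× up (reaching (2,4)), 3× left (reaching (2,1)), up to (1,1), 3× right (reaching (1,4)) — 12 moves in all.
Check: all required cells visited; 12 ≤ 12 moves.

(3,2) - (4,2) - (4,3) - (4,4) - (3,4) - (2,4) - (2,3) - (2,2) - (2,1) - (1,1) - (1,2) - (1,3) - (1,4)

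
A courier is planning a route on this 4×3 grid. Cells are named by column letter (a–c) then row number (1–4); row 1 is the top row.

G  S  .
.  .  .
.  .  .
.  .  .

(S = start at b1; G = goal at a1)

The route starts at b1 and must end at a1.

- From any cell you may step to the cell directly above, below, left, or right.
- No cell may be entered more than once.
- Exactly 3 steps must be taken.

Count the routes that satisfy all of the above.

Need simple routes of exactly 3 moves from b1 to a1 (Manhattan distance 1, so 1 moves are spent on a detour and 1 undoing it).
Enumerating: b1 b2 a2 a1.
That gives 1 route.

1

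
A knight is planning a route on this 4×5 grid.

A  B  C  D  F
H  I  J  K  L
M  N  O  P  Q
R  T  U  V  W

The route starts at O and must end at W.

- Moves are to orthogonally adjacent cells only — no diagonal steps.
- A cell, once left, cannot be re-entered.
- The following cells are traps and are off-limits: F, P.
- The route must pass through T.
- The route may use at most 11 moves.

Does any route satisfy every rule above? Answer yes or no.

One route that works: O → N → T → U → V → W.

yes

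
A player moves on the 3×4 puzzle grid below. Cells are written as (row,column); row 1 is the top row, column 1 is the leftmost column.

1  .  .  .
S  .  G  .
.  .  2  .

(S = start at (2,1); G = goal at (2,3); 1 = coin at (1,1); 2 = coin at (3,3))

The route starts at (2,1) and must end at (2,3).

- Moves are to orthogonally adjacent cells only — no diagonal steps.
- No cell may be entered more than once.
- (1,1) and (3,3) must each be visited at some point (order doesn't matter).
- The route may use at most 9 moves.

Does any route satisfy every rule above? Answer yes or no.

yes

One route that works: (2,1) → (1,1) → (1,2) → (2,2) → (3,2) → (3,3) → (2,3).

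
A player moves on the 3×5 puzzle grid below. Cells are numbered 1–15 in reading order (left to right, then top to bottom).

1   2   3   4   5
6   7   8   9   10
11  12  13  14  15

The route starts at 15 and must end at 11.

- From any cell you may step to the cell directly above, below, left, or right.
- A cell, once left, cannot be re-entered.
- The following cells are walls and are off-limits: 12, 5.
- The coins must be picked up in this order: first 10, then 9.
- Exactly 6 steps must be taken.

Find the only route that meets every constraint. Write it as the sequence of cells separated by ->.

15 -> 10 -> 9 -> 8 -> 7 -> 6 -> 11

The waypoints must appear in the order 10, 9, with no cell reused.
Route from 15: up 1 to 10, left 4 to 6, down 1 to 11 — 6 moves in all.
Check: order respected (10 at step 1, 9 at step 2); 6 moves as required.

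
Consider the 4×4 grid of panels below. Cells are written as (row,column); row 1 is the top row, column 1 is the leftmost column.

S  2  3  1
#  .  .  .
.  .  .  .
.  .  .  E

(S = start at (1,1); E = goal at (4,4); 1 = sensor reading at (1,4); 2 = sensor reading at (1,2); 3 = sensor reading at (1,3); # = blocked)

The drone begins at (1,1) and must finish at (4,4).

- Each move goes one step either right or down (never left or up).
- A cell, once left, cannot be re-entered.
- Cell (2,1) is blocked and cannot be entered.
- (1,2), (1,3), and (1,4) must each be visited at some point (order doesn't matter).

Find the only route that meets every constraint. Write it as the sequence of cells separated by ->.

(1,1) -> (1,2) -> (1,3) -> (1,4) -> (2,4) -> (3,4) -> (4,4)

Moves only go right or down, so the column and row indices never decrease.
Route from (1,1): 3× right (reaching (1,4)), 3× down (reaching (4,4)) — 6 moves in all.
Check: all required cells visited.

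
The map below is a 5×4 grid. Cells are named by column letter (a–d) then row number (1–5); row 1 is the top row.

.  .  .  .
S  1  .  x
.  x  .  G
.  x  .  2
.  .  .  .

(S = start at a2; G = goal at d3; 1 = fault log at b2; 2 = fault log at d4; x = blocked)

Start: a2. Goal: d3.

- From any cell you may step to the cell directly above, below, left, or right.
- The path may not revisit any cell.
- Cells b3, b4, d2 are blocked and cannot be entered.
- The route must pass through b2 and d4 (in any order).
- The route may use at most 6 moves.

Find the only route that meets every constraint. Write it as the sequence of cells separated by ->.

a2 -> b2 -> c2 -> c3 -> c4 -> d4 -> d3

Any route must reach b2 and d4 and still end at d3 within 6 moves, so the order of the required stops is forced.
Route from a2: 2× right (reaching c2), 2× down (reaching c4), right to d4, up to d3 — 6 moves in all.
Check: all required cells visited; 6 ≤ 6 moves.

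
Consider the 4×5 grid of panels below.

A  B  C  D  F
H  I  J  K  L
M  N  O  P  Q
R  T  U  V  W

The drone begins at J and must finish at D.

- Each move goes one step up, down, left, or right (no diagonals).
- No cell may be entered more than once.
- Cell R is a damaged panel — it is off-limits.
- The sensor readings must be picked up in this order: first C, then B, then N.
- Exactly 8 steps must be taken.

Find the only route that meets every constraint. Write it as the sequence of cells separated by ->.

The waypoints must appear in the order C, B, N, with no cell reused.
Route from J: up 1 to C, left 1 to B, down 2 to N, right 2 to P, up 2 to D — 8 moves in all.
Check: order respected (C at step 1, B at step 2, N at step 4); 8 moves as required.

J -> C -> B -> I -> N -> O -> P -> K -> D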